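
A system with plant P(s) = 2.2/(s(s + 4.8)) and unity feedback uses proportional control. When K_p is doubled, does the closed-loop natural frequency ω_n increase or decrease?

ω_n = √(2.2·K_p), which grows with K_p.

increase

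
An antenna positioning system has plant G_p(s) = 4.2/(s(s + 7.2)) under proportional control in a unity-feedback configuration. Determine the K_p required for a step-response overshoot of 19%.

From %OS = 100·exp(−πζ/√(1−ζ²)) = 19%, ζ = −ln(0.19)/√(π²+ln²(0.19)) = 0.4673.
Characteristic equation s² + 7.2s + 4.2K_p = 0 gives ζ = 7.2/(2√(4.2K_p)).
Setting ζ = 0.4673: √(4.2K_p) = 7.2/(2·0.4673) = 7.703, so K_p = 59.34/4.2 = 14.1.

K_p = 14.1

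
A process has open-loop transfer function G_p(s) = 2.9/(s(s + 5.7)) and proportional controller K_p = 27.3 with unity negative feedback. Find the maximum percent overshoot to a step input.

From 1 + K_pG_p(s) = 0: s² + 5.7s + 79.17 = 0 ⇒ ω_n = 8.898, ζ = 0.3203.
%OS = 100·exp(−πζ/√(1−ζ²)) = 100·exp(−π·0.3203/√0.8974) = 34.6%.

34.6%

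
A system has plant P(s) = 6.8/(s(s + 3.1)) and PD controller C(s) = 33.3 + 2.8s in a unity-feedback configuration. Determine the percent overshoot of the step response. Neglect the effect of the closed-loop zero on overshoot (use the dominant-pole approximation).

Forward path: (33.3 + 2.8s)·6.8/(s(s+3.1)). The closed-loop characteristic equation is s² + (3.1 + 6.8·2.8)s + 6.8·33.3 = 0.
That is s² + 22.14s + 226.4 = 0, so ω_n = 15.05 rad/s and ζ = 22.14/(2·15.05) = 0.7356.
%OS = 100·exp(−πζ/√(1−ζ²)) = 3.3%.

3.3%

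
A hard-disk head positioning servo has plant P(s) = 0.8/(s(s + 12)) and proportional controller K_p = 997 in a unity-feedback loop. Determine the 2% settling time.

T_s ≈ 0.667 s

Closed-loop characteristic equation: s² + 12s + 797.6 = 0, so ω_n = 28.24 rad/s and ζ = 12/(2·28.24) = 0.2125.
2% settling time T_s ≈ 4/(ζω_n) = 4/6 = 0.667 s.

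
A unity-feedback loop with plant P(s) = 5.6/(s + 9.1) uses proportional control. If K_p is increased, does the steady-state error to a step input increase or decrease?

decrease

e_ss = 1/(1 + K_p·P(0)); a larger K_p raises the denominator, so e_ss decreases.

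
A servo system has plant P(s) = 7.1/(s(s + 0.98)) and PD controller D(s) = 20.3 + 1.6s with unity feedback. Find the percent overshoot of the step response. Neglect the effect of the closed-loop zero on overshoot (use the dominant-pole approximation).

Forward path: (20.3 + 1.6s)·7.1/(s(s+0.98)). The closed-loop characteristic equation is s² + (0.98 + 7.1·1.6)s + 7.1·20.3 = 0.
That is s² + 12.34s + 144.1 = 0, so ω_n = 12.01 rad/s and ζ = 12.34/(2·12.01) = 0.5139.
%OS = 100·exp(−πζ/√(1−ζ²)) = 15.2%.

15.2%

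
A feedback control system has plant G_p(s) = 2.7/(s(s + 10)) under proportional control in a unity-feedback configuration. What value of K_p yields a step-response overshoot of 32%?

From %OS = 100·exp(−πζ/√(1−ζ²)) = 32%, ζ = −ln(0.32)/√(π²+ln²(0.32)) = 0.341.
Characteristic equation s² + 10s + 2.7K_p = 0 gives ζ = 10/(2√(2.7K_p)).
Setting ζ = 0.341: √(2.7K_p) = 10/(2·0.341) = 14.66, so K_p = 215/2.7 = 79.6.

K_p = 79.6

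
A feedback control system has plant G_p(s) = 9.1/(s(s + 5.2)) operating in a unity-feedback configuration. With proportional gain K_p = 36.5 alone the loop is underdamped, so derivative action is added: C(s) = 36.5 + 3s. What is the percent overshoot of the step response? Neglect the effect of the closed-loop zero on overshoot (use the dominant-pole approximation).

Forward path: (36.5 + 3s)·9.1/(s(s+5.2)). The closed-loop characteristic equation is s² + (5.2 + 9.1·3)s + 9.1·36.5 = 0.
That is s² + 32.5s + 332.1 = 0, so ω_n = 18.22 rad/s and ζ = 32.5/(2·18.22) = 0.8916.
%OS = 100·exp(−πζ/√(1−ζ²)) = 0.206%.

0.206%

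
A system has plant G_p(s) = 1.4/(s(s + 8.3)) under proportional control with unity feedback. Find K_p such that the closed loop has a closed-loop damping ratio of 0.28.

K_p = 157

Closed-loop characteristic equation: s² + 8.3s + K_p·1.4 = 0.
So ω_n = √(1.4K_p) and 2ζω_n = 8.3, giving ζ = 8.3/(2√(1.4K_p)).
Setting ζ = 0.28: √(1.4K_p) = 8.3/(2·0.28) = 14.82, so K_p = 219.7/1.4 = 157.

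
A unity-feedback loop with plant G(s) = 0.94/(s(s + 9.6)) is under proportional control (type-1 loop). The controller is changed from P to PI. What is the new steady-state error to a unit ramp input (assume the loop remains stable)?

The integrator raises the loop to type 2, so K_v → ∞ and e_ss to a ramp is zero.

0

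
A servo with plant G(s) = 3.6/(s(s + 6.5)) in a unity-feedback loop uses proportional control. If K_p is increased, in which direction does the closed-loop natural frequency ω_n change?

increase

ω_n = √(3.6·K_p), which grows with K_p.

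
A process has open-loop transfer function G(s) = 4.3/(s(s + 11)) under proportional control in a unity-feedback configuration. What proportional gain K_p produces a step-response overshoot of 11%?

From %OS = 100·exp(−πζ/√(1−ζ²)) = 11%, ζ = −ln(0.11)/√(π²+ln²(0.11)) = 0.5749.
Characteristic equation s² + 11s + 4.3K_p = 0 gives ζ = 11/(2√(4.3K_p)).
Setting ζ = 0.5749: √(4.3K_p) = 11/(2·0.5749) = 9.567, so K_p = 91.53/4.3 = 21.3.

K_p = 21.3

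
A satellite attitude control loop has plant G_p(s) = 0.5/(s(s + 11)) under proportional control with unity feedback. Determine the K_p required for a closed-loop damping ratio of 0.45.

Closed-loop characteristic equation: s² + 11s + K_p·0.5 = 0.
So ω_n = √(0.5K_p) and 2ζω_n = 11, giving ζ = 11/(2√(0.5K_p)).
Setting ζ = 0.45: √(0.5K_p) = 11/(2·0.45) = 12.22, so K_p = 149.4/0.5 = 299.

K_p = 299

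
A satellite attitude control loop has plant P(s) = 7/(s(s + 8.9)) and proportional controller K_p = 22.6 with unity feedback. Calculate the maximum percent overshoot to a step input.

From 1 + K_pP(s) = 0: s² + 8.9s + 158.2 = 0 ⇒ ω_n = 12.58, ζ = 0.3538.
%OS = 100·exp(−πζ/√(1−ζ²)) = 100·exp(−π·0.3538/√0.8748) = 30.5%.

30.5%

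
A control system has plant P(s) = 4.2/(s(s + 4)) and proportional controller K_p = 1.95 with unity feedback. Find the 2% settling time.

Closed-loop characteristic equation: s² + 4s + 8.19 = 0, so ω_n = 2.862 rad/s and ζ = 4/(2·2.862) = 0.6989.
2% settling time T_s ≈ 4/(ζω_n) = 4/2 = 2 s.

T_s ≈ 2 s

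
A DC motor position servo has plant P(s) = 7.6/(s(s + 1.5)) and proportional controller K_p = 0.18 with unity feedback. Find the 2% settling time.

T_s ≈ 5.33 s

From 1 + K_pP(s) = 0: s² + 1.5s + 1.368 = 0 ⇒ ω_n = 1.17, ζ = 0.6412.
2% settling time T_s ≈ 4/(ζω_n) = 4/0.75 = 5.33 s.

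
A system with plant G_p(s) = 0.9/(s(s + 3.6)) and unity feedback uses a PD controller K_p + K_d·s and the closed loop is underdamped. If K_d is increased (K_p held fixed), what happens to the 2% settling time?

Characteristic equation s² + (3.6 + 0.9K_d)s + 0.9K_p = 0: raising K_d increases ζω_n = (3.6+0.9K_d)/2 while the loop stays underdamped, so T_s ≈ 4/(ζω_n) decreases.

decrease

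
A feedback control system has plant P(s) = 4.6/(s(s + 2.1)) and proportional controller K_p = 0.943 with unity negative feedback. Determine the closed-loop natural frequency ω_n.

With unity feedback the closed-loop characteristic equation is s² + 2.1s + 0.943·4.6 = s² + 2.1s + 4.338 = 0.
Matching s² + 2ζω_n s + ω_n²: ω_n = √4.338 = 2.083 rad/s and 2ζω_n = 2.1, so ζ = 2.1/(2·2.083) = 0.504.

ω_n = 2.08 rad/s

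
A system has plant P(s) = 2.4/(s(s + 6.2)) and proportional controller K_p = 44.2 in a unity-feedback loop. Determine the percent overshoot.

Closed-loop characteristic equation: s² + 6.2s + 106.1 = 0, so ω_n = 10.3 rad/s and ζ = 6.2/(2·10.3) = 0.301.
%OS = 100·exp(−πζ/√(1−ζ²)) = 100·exp(−π·0.301/√0.9094) = 37.1%.

37.1%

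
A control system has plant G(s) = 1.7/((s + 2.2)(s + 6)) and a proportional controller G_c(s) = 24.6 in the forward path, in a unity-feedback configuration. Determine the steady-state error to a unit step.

0.24

The loop is type 0. Static position error constant K_pos = G_c(0)·G(0) = 24.6·0.1288 = 3.168.
Steady-state error to a unit step: e_ss = 1/(1+K_pos) = 1/4.168 = 0.24.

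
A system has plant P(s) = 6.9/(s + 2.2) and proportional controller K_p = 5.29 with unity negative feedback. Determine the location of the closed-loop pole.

Closed-loop transfer function: T(s) = K_p·P(s)/(1 + K_p·P(s)) = 36.5/(s + 2.2 + 36.5) = 36.5/(s + 38.7).
The closed-loop pole is at s = −38.7.

s = -38.7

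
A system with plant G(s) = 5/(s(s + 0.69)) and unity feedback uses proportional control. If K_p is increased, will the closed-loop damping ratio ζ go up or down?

ζ = 0.69/(2√(5K_p)); increasing K_p raises the denominator, so ζ falls.

decrease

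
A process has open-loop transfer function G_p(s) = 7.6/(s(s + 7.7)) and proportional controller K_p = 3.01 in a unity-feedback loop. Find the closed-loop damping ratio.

ζ = 0.805

The closed-loop denominator is s(s+7.7) + 3.01·7.6 = s² + 7.7s + 22.88.
So ω_n² = 22.88 ⇒ ω_n = 4.783 rad/s, and ζ = 7.7/(2ω_n) = 0.805.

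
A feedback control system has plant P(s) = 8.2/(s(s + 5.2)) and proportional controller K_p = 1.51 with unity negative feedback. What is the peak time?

T_p = 1.32 s

Closed-loop characteristic equation: s² + 5.2s + 12.38 = 0, so ω_n = 3.519 rad/s and ζ = 5.2/(2·3.519) = 0.7389.
Damped frequency ω_d = ω_n√(1−ζ²) = 2.371 rad/s, so peak time T_p = π/ω_d = 1.32 s.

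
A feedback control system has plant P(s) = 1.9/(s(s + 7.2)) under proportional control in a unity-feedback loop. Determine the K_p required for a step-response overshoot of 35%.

From %OS = 100·exp(−πζ/√(1−ζ²)) = 35%, ζ = −ln(0.35)/√(π²+ln²(0.35)) = 0.3169.
Characteristic equation s² + 7.2s + 1.9K_p = 0 gives ζ = 7.2/(2√(1.9K_p)).
Setting ζ = 0.3169: √(1.9K_p) = 7.2/(2·0.3169) = 11.36, so K_p = 129/1.9 = 67.9.

K_p = 67.9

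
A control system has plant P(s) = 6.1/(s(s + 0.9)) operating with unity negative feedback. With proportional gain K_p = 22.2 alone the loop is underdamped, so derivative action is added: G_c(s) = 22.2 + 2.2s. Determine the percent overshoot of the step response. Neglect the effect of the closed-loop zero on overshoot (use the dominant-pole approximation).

Forward path: (22.2 + 2.2s)·6.1/(s(s+0.9)). The closed-loop characteristic equation is s² + (0.9 + 6.1·2.2)s + 6.1·22.2 = 0.
That is s² + 14.32s + 135.4 = 0, so ω_n = 11.64 rad/s and ζ = 14.32/(2·11.64) = 0.6153.
%OS = 100·exp(−πζ/√(1−ζ²)) = 8.61%.

8.61%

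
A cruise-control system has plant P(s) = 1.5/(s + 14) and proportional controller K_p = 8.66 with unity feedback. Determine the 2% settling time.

T_s ≈ 0.148 s

Closed-loop transfer function: T(s) = K_p·P(s)/(1 + K_p·P(s)) = 12.99/(s + 14 + 12.99) = 12.99/(s + 26.99).
Time constant τ = 1/26.99 = 0.03705 s, so the 2% settling time is about 4τ = 0.148 s.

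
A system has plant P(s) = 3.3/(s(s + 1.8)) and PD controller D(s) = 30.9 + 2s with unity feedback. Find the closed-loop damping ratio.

Forward path: (30.9 + 2s)·3.3/(s(s+1.8)). The closed-loop characteristic equation is s² + (1.8 + 3.3·2)s + 3.3·30.9 = 0.
That is s² + 8.4s + 102 = 0, so ω_n = 10.1 rad/s and ζ = 8.4/(2·10.1) = 0.4159.

ζ = 0.416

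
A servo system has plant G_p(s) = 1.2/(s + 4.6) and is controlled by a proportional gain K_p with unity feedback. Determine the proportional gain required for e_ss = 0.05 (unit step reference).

K_p = 72.8

The loop is type 0, so e_ss(step) = 1/(1 + K_pos) with K_pos = K_p·G_p(0).
G_p(0) = 0.2609. Require 1/(1 + K_p·0.2609) = 0.05, so 1 + 0.2609·K_p = 20.
K_p = (20 − 1)/0.2609 = 72.8.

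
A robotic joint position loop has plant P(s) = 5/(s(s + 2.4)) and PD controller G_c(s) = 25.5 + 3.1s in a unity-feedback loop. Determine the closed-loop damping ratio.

Forward path: (25.5 + 3.1s)·5/(s(s+2.4)). The closed-loop characteristic equation is s² + (2.4 + 5·3.1)s + 5·25.5 = 0.
That is s² + 17.9s + 127.5 = 0, so ω_n = 11.29 rad/s and ζ = 17.9/(2·11.29) = 0.7926.

ζ = 0.793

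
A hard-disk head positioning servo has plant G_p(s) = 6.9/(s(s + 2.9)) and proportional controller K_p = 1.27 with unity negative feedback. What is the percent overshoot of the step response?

The closed-loop denominator s² + 2.9s + 8.763 gives ω_n = √8.763 = 2.96 and ζ = 2.9/(2ω_n) = 0.4898.
%OS = 100·exp(−πζ/√(1−ζ²)) = 100·exp(−π·0.4898/√0.7601) = 17.1%.

17.1%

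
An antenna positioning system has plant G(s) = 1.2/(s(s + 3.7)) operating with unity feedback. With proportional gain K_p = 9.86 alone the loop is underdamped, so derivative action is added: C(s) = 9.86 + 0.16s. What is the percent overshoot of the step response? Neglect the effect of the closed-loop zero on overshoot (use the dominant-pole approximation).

11.6%

Forward path: (9.86 + 0.16s)·1.2/(s(s+3.7)). The closed-loop characteristic equation is s² + (3.7 + 1.2·0.16)s + 1.2·9.86 = 0.
That is s² + 3.892s + 11.83 = 0, so ω_n = 3.44 rad/s and ζ = 3.892/(2·3.44) = 0.5657.
%OS = 100·exp(−πζ/√(1−ζ²)) = 11.6%.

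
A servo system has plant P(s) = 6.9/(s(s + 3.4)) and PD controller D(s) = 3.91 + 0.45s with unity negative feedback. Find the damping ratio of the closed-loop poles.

Forward path: (3.91 + 0.45s)·6.9/(s(s+3.4)). The closed-loop characteristic equation is s² + (3.4 + 6.9·0.45)s + 6.9·3.91 = 0.
That is s² + 6.505s + 26.98 = 0, so ω_n = 5.194 rad/s and ζ = 6.505/(2·5.194) = 0.6262.

ζ = 0.626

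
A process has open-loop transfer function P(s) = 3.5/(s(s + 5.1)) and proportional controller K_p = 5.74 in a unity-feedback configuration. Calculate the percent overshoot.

Closed-loop characteristic equation: s² + 5.1s + 20.09 = 0, so ω_n = 4.482 rad/s and ζ = 5.1/(2·4.482) = 0.5689.
%OS = 100·exp(−πζ/√(1−ζ²)) = 100·exp(−π·0.5689/√0.6763) = 11.4%.

11.4%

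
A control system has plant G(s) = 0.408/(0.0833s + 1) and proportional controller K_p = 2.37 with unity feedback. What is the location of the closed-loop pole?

s = -23.61

Closed loop: T(s) = K_p·G/(1+K_p·G) = 0.967/(0.0833s + 1 + 0.967), with pole at s = −(1 + 0.967)/0.0833 = −23.61.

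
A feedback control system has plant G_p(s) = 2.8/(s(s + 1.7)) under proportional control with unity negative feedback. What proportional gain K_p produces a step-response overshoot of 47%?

K_p = 4.73

From %OS = 100·exp(−πζ/√(1−ζ²)) = 47%, ζ = −ln(0.47)/√(π²+ln²(0.47)) = 0.2337.
Characteristic equation s² + 1.7s + 2.8K_p = 0 gives ζ = 1.7/(2√(2.8K_p)).
Setting ζ = 0.2337: √(2.8K_p) = 1.7/(2·0.2337) = 3.637, so K_p = 13.23/2.8 = 4.73.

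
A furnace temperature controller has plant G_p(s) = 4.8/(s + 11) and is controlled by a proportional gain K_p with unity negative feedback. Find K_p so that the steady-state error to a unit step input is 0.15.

For a type-0 loop with proportional control, e_ss = 1/(1 + K_p·G_p(0)).
G_p(0) = 0.4364. Require 1/(1 + K_p·0.4364) = 0.15, so 1 + 0.4364·K_p = 6.667.
K_p = (6.667 − 1)/0.4364 = 13.

K_p = 13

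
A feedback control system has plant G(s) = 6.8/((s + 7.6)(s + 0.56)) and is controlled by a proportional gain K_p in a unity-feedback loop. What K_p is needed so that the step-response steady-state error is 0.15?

For a type-0 loop with proportional control, e_ss = 1/(1 + K_p·G(0)).
G(0) = 1.598. Require 1/(1 + K_p·1.598) = 0.15, so 1 + 1.598·K_p = 6.667.
K_p = (6.667 − 1)/1.598 = 3.55.

K_p = 3.55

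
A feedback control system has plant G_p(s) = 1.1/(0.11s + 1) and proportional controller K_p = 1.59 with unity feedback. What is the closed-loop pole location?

Closed loop: T(s) = K_p·G_p/(1+K_p·G_p) = 1.749/(0.11s + 1 + 1.749), with pole at s = −(1 + 1.749)/0.11 = −24.99.

s = -24.99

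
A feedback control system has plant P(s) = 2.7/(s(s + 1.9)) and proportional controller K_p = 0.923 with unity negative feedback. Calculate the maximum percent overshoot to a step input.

The closed-loop denominator s² + 1.9s + 2.492 gives ω_n = √2.492 = 1.579 and ζ = 1.9/(2ω_n) = 0.6018.
%OS = 100·exp(−πζ/√(1−ζ²)) = 100·exp(−π·0.6018/√0.6379) = 9.37%.

9.37%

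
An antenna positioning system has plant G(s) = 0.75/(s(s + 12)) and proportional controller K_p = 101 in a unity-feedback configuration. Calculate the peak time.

The closed-loop denominator s² + 12s + 75.75 gives ω_n = √75.75 = 8.703 and ζ = 12/(2ω_n) = 0.6894.
Damped frequency ω_d = ω_n√(1−ζ²) = 6.305 rad/s, so peak time T_p = π/ω_d = 0.498 s.

T_p = 0.498 s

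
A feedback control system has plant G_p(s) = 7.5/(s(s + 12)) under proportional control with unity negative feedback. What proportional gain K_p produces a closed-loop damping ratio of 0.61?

K_p = 12.9

Closed-loop characteristic equation: s² + 12s + K_p·7.5 = 0.
So ω_n = √(7.5K_p) and 2ζω_n = 12, giving ζ = 12/(2√(7.5K_p)).
Setting ζ = 0.61: √(7.5K_p) = 12/(2·0.61) = 9.836, so K_p = 96.75/7.5 = 12.9.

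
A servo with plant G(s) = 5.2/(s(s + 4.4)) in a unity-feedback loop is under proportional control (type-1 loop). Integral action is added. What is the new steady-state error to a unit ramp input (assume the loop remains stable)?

The integrator raises the loop to type 2, so K_v → ∞ and e_ss to a ramp is zero.

0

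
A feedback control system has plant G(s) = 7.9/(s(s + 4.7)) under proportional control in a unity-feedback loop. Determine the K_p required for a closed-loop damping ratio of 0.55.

Closed-loop characteristic equation: s² + 4.7s + K_p·7.9 = 0.
So ω_n = √(7.9K_p) and 2ζω_n = 4.7, giving ζ = 4.7/(2√(7.9K_p)).
Setting ζ = 0.55: √(7.9K_p) = 4.7/(2·0.55) = 4.273, so K_p = 18.26/7.9 = 2.31.

K_p = 2.31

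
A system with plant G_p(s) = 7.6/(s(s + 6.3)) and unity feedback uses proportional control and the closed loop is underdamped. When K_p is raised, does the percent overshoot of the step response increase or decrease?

increase

Characteristic equation s² + 6.3s + K_p·7.6 = 0: raising K_p raises ω_n while 2ζω_n = 6.3 is fixed, so ζ falls and overshoot grows.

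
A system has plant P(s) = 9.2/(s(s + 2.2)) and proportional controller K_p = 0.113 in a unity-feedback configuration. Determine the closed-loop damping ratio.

ζ = 1.08

1 + K_p·P(s) = 0 gives s² + 2.2s + 1.04 = 0.
Matching s² + 2ζω_n s + ω_n²: ω_n = √1.04 = 1.02 rad/s and 2ζω_n = 2.2, so ζ = 2.2/(2·1.02) = 1.08.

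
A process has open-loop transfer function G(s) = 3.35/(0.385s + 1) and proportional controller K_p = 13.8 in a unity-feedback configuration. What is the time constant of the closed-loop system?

τ = 0.00815 s

Closed loop: T(s) = K_p·G/(1+K_p·G) = 46.23/(0.385s + 1 + 46.23), with pole at s = −(1 + 46.23)/0.385 = −122.7.
Closed-loop time constant τ = 1/122.7 = 0.00815 s.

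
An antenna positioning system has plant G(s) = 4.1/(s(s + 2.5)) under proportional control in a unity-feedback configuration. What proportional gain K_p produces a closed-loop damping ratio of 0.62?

Closed-loop characteristic equation: s² + 2.5s + K_p·4.1 = 0.
So ω_n = √(4.1K_p) and 2ζω_n = 2.5, giving ζ = 2.5/(2√(4.1K_p)).
Setting ζ = 0.62: √(4.1K_p) = 2.5/(2·0.62) = 2.016, so K_p = 4.065/4.1 = 0.991.

K_p = 0.991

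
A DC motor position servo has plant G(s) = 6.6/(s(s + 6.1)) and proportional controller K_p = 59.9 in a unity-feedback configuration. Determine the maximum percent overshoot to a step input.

Closed-loop characteristic equation: s² + 6.1s + 395.3 = 0, so ω_n = 19.88 rad/s and ζ = 6.1/(2·19.88) = 0.1534.
%OS = 100·exp(−πζ/√(1−ζ²)) = 100·exp(−π·0.1534/√0.9765) = 61.4%.

61.4%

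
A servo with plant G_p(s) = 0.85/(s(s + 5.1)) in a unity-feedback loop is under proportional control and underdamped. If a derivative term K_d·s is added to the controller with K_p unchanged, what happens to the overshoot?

decrease

The derivative term adds K·K_d to the s-coefficient of the characteristic equation, raising 2ζω_n while ω_n is unchanged; ζ increases, so overshoot decreases.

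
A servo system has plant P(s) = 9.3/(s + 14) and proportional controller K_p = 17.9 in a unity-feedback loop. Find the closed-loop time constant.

τ = 0.00554 s

Closed-loop transfer function: T(s) = K_p·P(s)/(1 + K_p·P(s)) = 166.5/(s + 14 + 166.5) = 166.5/(s + 180.5).
Time constant τ = 1/180.5 = 0.00554 s.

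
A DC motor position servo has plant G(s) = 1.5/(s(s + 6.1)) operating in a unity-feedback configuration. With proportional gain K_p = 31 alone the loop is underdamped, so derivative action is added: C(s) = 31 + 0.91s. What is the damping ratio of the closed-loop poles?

ζ = 0.547

Forward path: (31 + 0.91s)·1.5/(s(s+6.1)). The closed-loop characteristic equation is s² + (6.1 + 1.5·0.91)s + 1.5·31 = 0.
That is s² + 7.465s + 46.5 = 0, so ω_n = 6.819 rad/s and ζ = 7.465/(2·6.819) = 0.5474.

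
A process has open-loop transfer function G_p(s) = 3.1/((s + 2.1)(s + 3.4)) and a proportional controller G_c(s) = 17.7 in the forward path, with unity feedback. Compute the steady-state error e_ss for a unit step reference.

0.115

The loop is type 0. Static position error constant K_pos = G_c(0)·G_p(0) = 17.7·0.4342 = 7.685.
Steady-state error to a unit step: e_ss = 1/(1+K_pos) = 1/8.685 = 0.115.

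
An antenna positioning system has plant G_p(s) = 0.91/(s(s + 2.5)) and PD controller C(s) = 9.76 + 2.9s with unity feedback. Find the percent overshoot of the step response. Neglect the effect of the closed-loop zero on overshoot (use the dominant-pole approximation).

0.476%

Forward path: (9.76 + 2.9s)·0.91/(s(s+2.5)). The closed-loop characteristic equation is s² + (2.5 + 0.91·2.9)s + 0.91·9.76 = 0.
That is s² + 5.139s + 8.882 = 0, so ω_n = 2.98 rad/s and ζ = 5.139/(2·2.98) = 0.8622.
%OS = 100·exp(−πζ/√(1−ζ²)) = 0.476%.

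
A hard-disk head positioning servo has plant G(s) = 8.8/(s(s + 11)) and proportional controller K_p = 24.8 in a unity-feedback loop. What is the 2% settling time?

T_s ≈ 0.727 s

From 1 + K_pG(s) = 0: s² + 11s + 218.2 = 0 ⇒ ω_n = 14.77, ζ = 0.3723.
2% settling time T_s ≈ 4/(ζω_n) = 4/5.5 = 0.727 s.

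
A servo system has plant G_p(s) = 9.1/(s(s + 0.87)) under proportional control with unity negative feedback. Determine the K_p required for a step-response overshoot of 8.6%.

K_p = 0.0549

From %OS = 100·exp(−πζ/√(1−ζ²)) = 8.6%, ζ = −ln(0.086)/√(π²+ln²(0.086)) = 0.6155.
Characteristic equation s² + 0.87s + 9.1K_p = 0 gives ζ = 0.87/(2√(9.1K_p)).
Setting ζ = 0.6155: √(9.1K_p) = 0.87/(2·0.6155) = 0.7067, so K_p = 0.4995/9.1 = 0.0549.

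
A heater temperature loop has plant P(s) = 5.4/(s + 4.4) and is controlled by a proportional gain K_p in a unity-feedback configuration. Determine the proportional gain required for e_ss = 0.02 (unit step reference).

K_p = 39.9

Steady-state error for a unit step on this type-0 loop is 1/(1 + K_p·P(0)).
P(0) = 1.227. Require 1/(1 + K_p·1.227) = 0.02, so 1 + 1.227·K_p = 50.
K_p = (50 − 1)/1.227 = 39.9.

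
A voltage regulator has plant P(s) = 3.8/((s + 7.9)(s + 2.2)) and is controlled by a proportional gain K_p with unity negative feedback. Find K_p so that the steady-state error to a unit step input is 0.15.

Steady-state error for a unit step on this type-0 loop is 1/(1 + K_p·P(0)).
P(0) = 0.2186. Require 1/(1 + K_p·0.2186) = 0.15, so 1 + 0.2186·K_p = 6.667.
K_p = (6.667 − 1)/0.2186 = 25.9.

K_p = 25.9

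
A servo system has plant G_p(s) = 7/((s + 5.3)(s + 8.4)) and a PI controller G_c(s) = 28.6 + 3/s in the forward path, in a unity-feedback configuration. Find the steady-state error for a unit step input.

0

The open loop G_c(s)G_p(s) has a pole at the origin (type 1), so the static position error constant is infinite and e_ss = 1/(1+∞) = 0.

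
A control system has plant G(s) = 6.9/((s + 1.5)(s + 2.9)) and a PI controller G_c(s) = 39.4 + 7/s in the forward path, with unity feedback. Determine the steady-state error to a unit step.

0

The open loop G_c(s)G(s) has a pole at the origin (type 1), so the static position error constant is infinite and e_ss = 1/(1+∞) = 0.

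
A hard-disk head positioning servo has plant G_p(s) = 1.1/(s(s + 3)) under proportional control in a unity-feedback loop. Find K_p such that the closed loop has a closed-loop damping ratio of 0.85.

K_p = 2.83

Closed-loop characteristic equation: s² + 3s + K_p·1.1 = 0.
So ω_n = √(1.1K_p) and 2ζω_n = 3, giving ζ = 3/(2√(1.1K_p)).
Setting ζ = 0.85: √(1.1K_p) = 3/(2·0.85) = 1.765, so K_p = 3.114/1.1 = 2.83.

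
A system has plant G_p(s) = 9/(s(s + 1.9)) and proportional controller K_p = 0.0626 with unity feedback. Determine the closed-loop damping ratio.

The closed-loop denominator is s(s+1.9) + 0.0626·9 = s² + 1.9s + 0.5634.
Matching s² + 2ζω_n s + ω_n²: ω_n = √0.5634 = 0.7506 rad/s and 2ζω_n = 1.9, so ζ = 1.9/(2·0.7506) = 1.27.

ζ = 1.27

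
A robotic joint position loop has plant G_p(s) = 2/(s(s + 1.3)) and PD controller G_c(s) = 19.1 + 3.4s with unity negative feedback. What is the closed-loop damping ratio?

ζ = 0.655

Forward path: (19.1 + 3.4s)·2/(s(s+1.3)). The closed-loop characteristic equation is s² + (1.3 + 2·3.4)s + 2·19.1 = 0.
That is s² + 8.1s + 38.2 = 0, so ω_n = 6.181 rad/s and ζ = 8.1/(2·6.181) = 0.6553.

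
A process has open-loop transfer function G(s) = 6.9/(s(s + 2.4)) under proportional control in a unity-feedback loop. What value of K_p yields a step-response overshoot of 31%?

K_p = 1.71

From %OS = 100·exp(−πζ/√(1−ζ²)) = 31%, ζ = −ln(0.31)/√(π²+ln²(0.31)) = 0.3493.
Characteristic equation s² + 2.4s + 6.9K_p = 0 gives ζ = 2.4/(2√(6.9K_p)).
Setting ζ = 0.3493: √(6.9K_p) = 2.4/(2·0.3493) = 3.435, so K_p = 11.8/6.9 = 1.71.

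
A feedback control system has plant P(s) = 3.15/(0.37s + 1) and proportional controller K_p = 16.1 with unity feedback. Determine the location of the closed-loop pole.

Closed loop: T(s) = K_p·P/(1+K_p·P) = 50.72/(0.37s + 1 + 50.72), with pole at s = −(1 + 50.72)/0.37 = −139.8.

s = -139.8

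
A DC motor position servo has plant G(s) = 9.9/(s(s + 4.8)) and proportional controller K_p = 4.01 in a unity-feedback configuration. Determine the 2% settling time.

T_s ≈ 1.67 s

Closed-loop characteristic equation: s² + 4.8s + 39.7 = 0, so ω_n = 6.301 rad/s and ζ = 4.8/(2·6.301) = 0.3809.
2% settling time T_s ≈ 4/(ζω_n) = 4/2.4 = 1.67 s.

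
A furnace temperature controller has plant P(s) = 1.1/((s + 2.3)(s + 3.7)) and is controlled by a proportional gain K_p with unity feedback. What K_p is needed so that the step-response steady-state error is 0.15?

For a type-0 loop with proportional control, e_ss = 1/(1 + K_p·P(0)).
P(0) = 0.1293. Require 1/(1 + K_p·0.1293) = 0.15, so 1 + 0.1293·K_p = 6.667.
K_p = (6.667 − 1)/0.1293 = 43.8.

K_p = 43.8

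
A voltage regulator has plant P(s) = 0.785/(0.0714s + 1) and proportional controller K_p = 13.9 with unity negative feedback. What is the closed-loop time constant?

Closed loop: T(s) = K_p·P/(1+K_p·P) = 10.91/(0.0714s + 1 + 10.91), with pole at s = −(1 + 10.91)/0.0714 = −166.8.
Closed-loop time constant τ = 1/166.8 = 0.00599 s.

τ = 0.00599 s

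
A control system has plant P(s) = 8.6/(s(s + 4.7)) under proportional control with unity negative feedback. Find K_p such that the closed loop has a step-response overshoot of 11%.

From %OS = 100·exp(−πζ/√(1−ζ²)) = 11%, ζ = −ln(0.11)/√(π²+ln²(0.11)) = 0.5749.
Characteristic equation s² + 4.7s + 8.6K_p = 0 gives ζ = 4.7/(2√(8.6K_p)).
Setting ζ = 0.5749: √(8.6K_p) = 4.7/(2·0.5749) = 4.088, so K_p = 16.71/8.6 = 1.94.

K_p = 1.94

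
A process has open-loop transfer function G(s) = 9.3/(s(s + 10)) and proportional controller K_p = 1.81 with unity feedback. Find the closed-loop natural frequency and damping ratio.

ω_n = 4.1 rad/s, ζ = 1.22

The closed-loop denominator is s(s+10) + 1.81·9.3 = s² + 10s + 16.83.
So ω_n² = 16.83 ⇒ ω_n = 4.103 rad/s, and ζ = 10/(2ω_n) = 1.22.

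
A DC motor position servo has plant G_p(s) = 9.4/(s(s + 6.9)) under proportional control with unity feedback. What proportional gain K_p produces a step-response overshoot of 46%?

K_p = 22

From %OS = 100·exp(−πζ/√(1−ζ²)) = 46%, ζ = −ln(0.46)/√(π²+ln²(0.46)) = 0.24.
Characteristic equation s² + 6.9s + 9.4K_p = 0 gives ζ = 6.9/(2√(9.4K_p)).
Setting ζ = 0.24: √(9.4K_p) = 6.9/(2·0.24) = 14.38, so K_p = 206.7/9.4 = 22.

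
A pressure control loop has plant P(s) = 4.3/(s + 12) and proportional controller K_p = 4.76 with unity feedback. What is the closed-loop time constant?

Closed-loop transfer function: T(s) = K_p·P(s)/(1 + K_p·P(s)) = 20.47/(s + 12 + 20.47) = 20.47/(s + 32.47).
Time constant τ = 1/32.47 = 0.0308 s.

τ = 0.0308 s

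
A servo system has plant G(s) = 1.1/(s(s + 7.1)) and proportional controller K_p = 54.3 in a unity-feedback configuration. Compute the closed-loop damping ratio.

With unity feedback the closed-loop characteristic equation is s² + 7.1s + 54.3·1.1 = s² + 7.1s + 59.73 = 0.
Matching s² + 2ζω_n s + ω_n²: ω_n = √59.73 = 7.729 rad/s and 2ζω_n = 7.1, so ζ = 7.1/(2·7.729) = 0.459.

ζ = 0.459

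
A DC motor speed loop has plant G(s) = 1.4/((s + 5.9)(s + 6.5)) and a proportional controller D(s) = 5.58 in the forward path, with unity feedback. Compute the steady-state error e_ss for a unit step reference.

The loop is type 0. Static position error constant K_pos = D(0)·G(0) = 5.58·0.03651 = 0.2037.
Steady-state error to a unit step: e_ss = 1/(1+K_pos) = 1/1.204 = 0.831.

0.831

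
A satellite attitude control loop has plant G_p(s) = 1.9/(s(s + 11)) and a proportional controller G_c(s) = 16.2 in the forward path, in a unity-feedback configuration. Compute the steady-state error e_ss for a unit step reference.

0

The open loop G_c(s)G_p(s) has a pole at the origin (type 1), so the static position error constant is infinite and e_ss = 1/(1+∞) = 0.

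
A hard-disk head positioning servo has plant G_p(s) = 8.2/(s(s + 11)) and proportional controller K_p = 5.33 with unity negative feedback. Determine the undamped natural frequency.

With unity feedback the closed-loop characteristic equation is s² + 11s + 5.33·8.2 = s² + 11s + 43.71 = 0.
Matching s² + 2ζω_n s + ω_n²: ω_n = √43.71 = 6.611 rad/s and 2ζω_n = 11, so ζ = 11/(2·6.611) = 0.832.

ω_n = 6.61 rad/s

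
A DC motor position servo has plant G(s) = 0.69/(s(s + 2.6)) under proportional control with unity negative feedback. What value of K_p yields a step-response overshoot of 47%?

K_p = 44.9

From %OS = 100·exp(−πζ/√(1−ζ²)) = 47%, ζ = −ln(0.47)/√(π²+ln²(0.47)) = 0.2337.
Characteristic equation s² + 2.6s + 0.69K_p = 0 gives ζ = 2.6/(2√(0.69K_p)).
Setting ζ = 0.2337: √(0.69K_p) = 2.6/(2·0.2337) = 5.563, so K_p = 30.95/0.69 = 44.9.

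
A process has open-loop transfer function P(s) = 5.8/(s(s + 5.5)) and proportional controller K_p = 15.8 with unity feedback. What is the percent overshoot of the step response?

39%

From 1 + K_pP(s) = 0: s² + 5.5s + 91.64 = 0 ⇒ ω_n = 9.573, ζ = 0.2873.
%OS = 100·exp(−πζ/√(1−ζ²)) = 100·exp(−π·0.2873/√0.9175) = 39%.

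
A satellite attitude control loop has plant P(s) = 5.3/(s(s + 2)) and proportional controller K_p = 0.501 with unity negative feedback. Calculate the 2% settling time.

T_s ≈ 4 s

From 1 + K_pP(s) = 0: s² + 2s + 2.655 = 0 ⇒ ω_n = 1.63, ζ = 0.6137.
2% settling time T_s ≈ 4/(ζω_n) = 4/1 = 4 s.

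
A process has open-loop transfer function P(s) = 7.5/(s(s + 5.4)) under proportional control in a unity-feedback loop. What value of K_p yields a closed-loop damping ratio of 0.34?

K_p = 8.41

Closed-loop characteristic equation: s² + 5.4s + K_p·7.5 = 0.
So ω_n = √(7.5K_p) and 2ζω_n = 5.4, giving ζ = 5.4/(2√(7.5K_p)).
Setting ζ = 0.34: √(7.5K_p) = 5.4/(2·0.34) = 7.941, so K_p = 63.06/7.5 = 8.41.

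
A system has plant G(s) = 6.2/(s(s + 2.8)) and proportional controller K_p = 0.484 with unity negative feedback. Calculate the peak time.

T_p = 3.08 s

Closed-loop characteristic equation: s² + 2.8s + 3.001 = 0, so ω_n = 1.732 rad/s and ζ = 2.8/(2·1.732) = 0.8082.
Damped frequency ω_d = ω_n√(1−ζ²) = 1.02 rad/s, so peak time T_p = π/ω_d = 3.08 s.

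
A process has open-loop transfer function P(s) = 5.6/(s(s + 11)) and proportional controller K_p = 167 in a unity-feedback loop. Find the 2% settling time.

T_s ≈ 0.727 s

Closed-loop characteristic equation: s² + 11s + 935.2 = 0, so ω_n = 30.58 rad/s and ζ = 11/(2·30.58) = 0.1798.
2% settling time T_s ≈ 4/(ζω_n) = 4/5.5 = 0.727 s.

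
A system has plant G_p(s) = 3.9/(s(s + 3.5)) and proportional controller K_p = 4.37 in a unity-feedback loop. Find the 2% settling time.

The closed-loop denominator s² + 3.5s + 17.04 gives ω_n = √17.04 = 4.128 and ζ = 3.5/(2ω_n) = 0.4239.
2% settling time T_s ≈ 4/(ζω_n) = 4/1.75 = 2.29 s.

T_s ≈ 2.29 s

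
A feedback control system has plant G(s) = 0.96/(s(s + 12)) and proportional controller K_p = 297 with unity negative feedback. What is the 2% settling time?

T_s ≈ 0.667 s

Closed-loop characteristic equation: s² + 12s + 285.1 = 0, so ω_n = 16.89 rad/s and ζ = 12/(2·16.89) = 0.3553.
2% settling time T_s ≈ 4/(ζω_n) = 4/6 = 0.667 s.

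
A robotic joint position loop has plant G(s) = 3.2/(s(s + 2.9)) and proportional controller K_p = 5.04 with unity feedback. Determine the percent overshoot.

29.6%

Closed-loop characteristic equation: s² + 2.9s + 16.13 = 0, so ω_n = 4.016 rad/s and ζ = 2.9/(2·4.016) = 0.3611.
%OS = 100·exp(−πζ/√(1−ζ²)) = 100·exp(−π·0.3611/√0.8696) = 29.6%.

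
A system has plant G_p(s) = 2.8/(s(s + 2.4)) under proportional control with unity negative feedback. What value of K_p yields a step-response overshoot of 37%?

K_p = 5.65

From %OS = 100·exp(−πζ/√(1−ζ²)) = 37%, ζ = −ln(0.37)/√(π²+ln²(0.37)) = 0.3017.
Characteristic equation s² + 2.4s + 2.8K_p = 0 gives ζ = 2.4/(2√(2.8K_p)).
Setting ζ = 0.3017: √(2.8K_p) = 2.4/(2·0.3017) = 3.977, so K_p = 15.82/2.8 = 5.65.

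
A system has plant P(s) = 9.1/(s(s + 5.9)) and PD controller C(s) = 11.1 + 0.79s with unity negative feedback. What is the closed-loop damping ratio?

ζ = 0.651

Forward path: (11.1 + 0.79s)·9.1/(s(s+5.9)). The closed-loop characteristic equation is s² + (5.9 + 9.1·0.79)s + 9.1·11.1 = 0.
That is s² + 13.09s + 101 = 0, so ω_n = 10.05 rad/s and ζ = 13.09/(2·10.05) = 0.6512.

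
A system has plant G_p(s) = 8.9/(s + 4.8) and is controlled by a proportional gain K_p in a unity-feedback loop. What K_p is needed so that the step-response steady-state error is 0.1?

K_p = 4.85

For a type-0 loop with proportional control, e_ss = 1/(1 + K_p·G_p(0)).
G_p(0) = 1.854. Require 1/(1 + K_p·1.854) = 0.1, so 1 + 1.854·K_p = 10.
K_p = (10 − 1)/1.854 = 4.85.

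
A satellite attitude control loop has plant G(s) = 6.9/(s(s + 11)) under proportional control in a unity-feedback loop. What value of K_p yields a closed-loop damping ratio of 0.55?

Closed-loop characteristic equation: s² + 11s + K_p·6.9 = 0.
So ω_n = √(6.9K_p) and 2ζω_n = 11, giving ζ = 11/(2√(6.9K_p)).
Setting ζ = 0.55: √(6.9K_p) = 11/(2·0.55) = 10, so K_p = 100/6.9 = 14.5.

K_p = 14.5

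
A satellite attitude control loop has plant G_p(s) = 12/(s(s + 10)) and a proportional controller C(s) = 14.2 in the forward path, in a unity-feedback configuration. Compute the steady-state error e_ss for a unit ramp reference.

The loop has one pole at the origin (type 1). Velocity error constant K_v = lim_{s→0} s·C(s)G_p(s) = 14.2·12/10 = 17.04.
Steady-state error to a unit ramp: e_ss = 1/K_v = 0.0587.

0.0587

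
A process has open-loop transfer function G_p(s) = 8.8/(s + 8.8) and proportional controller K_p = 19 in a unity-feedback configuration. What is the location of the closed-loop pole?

s = -176

Closed-loop transfer function: T(s) = K_p·G_p(s)/(1 + K_p·G_p(s)) = 167.2/(s + 8.8 + 167.2) = 167.2/(s + 176).
The closed-loop pole is at s = −176.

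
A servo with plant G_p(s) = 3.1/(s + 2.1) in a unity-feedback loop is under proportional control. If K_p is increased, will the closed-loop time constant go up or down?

Closed-loop pole is at s = −(2.1+K_p·3.1); larger K_p moves it further left, so τ = 1/(2.1+K_p·3.1) decreases.

decrease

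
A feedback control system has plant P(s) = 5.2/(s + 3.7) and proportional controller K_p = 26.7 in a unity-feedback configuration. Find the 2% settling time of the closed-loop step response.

T_s ≈ 0.0281 s

Closed-loop transfer function: T(s) = K_p·P(s)/(1 + K_p·P(s)) = 138.8/(s + 3.7 + 138.8) = 138.8/(s + 142.5).
Time constant τ = 1/142.5 = 0.007016 s, so the 2% settling time is about 4τ = 0.0281 s.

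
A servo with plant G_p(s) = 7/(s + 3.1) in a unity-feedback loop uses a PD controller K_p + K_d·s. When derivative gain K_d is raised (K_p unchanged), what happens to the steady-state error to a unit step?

unchanged

K_d affects only the transient (the s-coefficient); the DC loop gain, and hence e_ss, depends only on K_p.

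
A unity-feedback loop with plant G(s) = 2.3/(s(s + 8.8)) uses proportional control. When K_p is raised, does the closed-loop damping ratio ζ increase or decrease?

decrease

ζ = 8.8/(2√(2.3K_p)); increasing K_p raises the denominator, so ζ falls.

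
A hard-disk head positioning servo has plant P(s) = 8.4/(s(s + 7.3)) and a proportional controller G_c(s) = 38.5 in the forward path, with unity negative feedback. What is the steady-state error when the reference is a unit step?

The open loop G_c(s)P(s) has a pole at the origin (type 1), so the static position error constant is infinite and e_ss = 1/(1+∞) = 0.

0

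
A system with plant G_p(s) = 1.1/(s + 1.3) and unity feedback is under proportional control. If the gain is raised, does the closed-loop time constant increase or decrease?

The closed-loop bandwidth 1.3+K_p·1.1 grows with K_p, so τ shrinks.

decrease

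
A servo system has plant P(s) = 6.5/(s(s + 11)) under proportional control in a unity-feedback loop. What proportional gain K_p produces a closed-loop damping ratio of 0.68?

K_p = 10.1

Closed-loop characteristic equation: s² + 11s + K_p·6.5 = 0.
So ω_n = √(6.5K_p) and 2ζω_n = 11, giving ζ = 11/(2√(6.5K_p)).
Setting ζ = 0.68: √(6.5K_p) = 11/(2·0.68) = 8.088, so K_p = 65.42/6.5 = 10.1.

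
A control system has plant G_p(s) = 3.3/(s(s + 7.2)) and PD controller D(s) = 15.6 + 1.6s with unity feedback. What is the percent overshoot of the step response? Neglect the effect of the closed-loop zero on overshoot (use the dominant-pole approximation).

0.394%

Forward path: (15.6 + 1.6s)·3.3/(s(s+7.2)). The closed-loop characteristic equation is s² + (7.2 + 3.3·1.6)s + 3.3·15.6 = 0.
That is s² + 12.48s + 51.48 = 0, so ω_n = 7.175 rad/s and ζ = 12.48/(2·7.175) = 0.8697.
%OS = 100·exp(−πζ/√(1−ζ²)) = 0.394%.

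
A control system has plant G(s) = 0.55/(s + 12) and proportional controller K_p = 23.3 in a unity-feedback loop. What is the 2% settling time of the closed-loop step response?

T_s ≈ 0.161 s

Closed-loop transfer function: T(s) = K_p·G(s)/(1 + K_p·G(s)) = 12.82/(s + 12 + 12.82) = 12.82/(s + 24.82).
Time constant τ = 1/24.82 = 0.0403 s, so the 2% settling time is about 4τ = 0.161 s.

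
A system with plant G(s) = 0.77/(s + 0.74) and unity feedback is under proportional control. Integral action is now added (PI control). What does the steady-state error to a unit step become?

0

Adding integral action puts a pole at s = 0 in the forward path, raising the system type to 1; a type-1 loop has zero steady-state error to a step.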